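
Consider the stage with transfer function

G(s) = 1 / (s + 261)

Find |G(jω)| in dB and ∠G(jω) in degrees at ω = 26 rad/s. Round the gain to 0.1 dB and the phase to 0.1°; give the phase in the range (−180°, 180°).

-48.4 dB, -5.7°

At s = jω = j26:
pole (s+261): 261 + j26 → |·| = √(261²+26²) = √68797 ≈ 262.29, ∠ = arctan(26/261) ≈ 5.69°
|G| = 1 / 262.29 ≈ 0.0038126
Gain = 20 log₁₀(0.0038126) ≈ -48.38 dB
∠G = 0.00° − 5.69° = -5.69°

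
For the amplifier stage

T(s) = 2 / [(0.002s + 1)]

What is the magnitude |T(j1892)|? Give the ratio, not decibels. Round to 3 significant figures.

0.511

At ω = 1892 rad/s:
pole (1 + j1892·0.002) = 1 + j3.784 → |·| ≈ 3.9139, ∠ ≈ 75.20°
|T| = 2 · 1 / (3.9139) ≈ 0.511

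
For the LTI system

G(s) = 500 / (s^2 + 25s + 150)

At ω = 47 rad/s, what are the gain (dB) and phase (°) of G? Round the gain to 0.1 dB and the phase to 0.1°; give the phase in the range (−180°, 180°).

Substitute s = j47:
Numerator: 500 = 500 + j0
Denominator: (j47)^2 + 25(j47) + 150 = -2059 + j1175
|N| = √(500² + 0²) ≈ 500, ∠N ≈ 0.00°
|D| = √(2059² + 1175²) ≈ 2370.7, ∠D ≈ 150.29°
|G| = 500 / 2370.7 ≈ 0.21091
Gain = 20 log₁₀(0.21091) ≈ -13.52 dB
∠G = 0.00° − 150.29° = -150.29°

-13.5 dB, -150.3°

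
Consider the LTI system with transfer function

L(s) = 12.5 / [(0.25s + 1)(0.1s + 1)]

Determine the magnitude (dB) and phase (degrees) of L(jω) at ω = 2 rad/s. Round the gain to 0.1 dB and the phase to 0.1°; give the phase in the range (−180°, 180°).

At ω = 2 rad/s:
pole (1 + j2·0.25) = 1 + j0.5 → |·| ≈ 1.118, ∠ ≈ 26.57°
pole (1 + j2·0.1) = 1 + j0.2 → |·| ≈ 1.0198, ∠ ≈ 11.31°
|L| = 12.5 · 1 / (1.118 · 1.0198) ≈ 10.964
Gain = 20 log₁₀(10.964) ≈ 20.80 dB
∠L = (0°) − (26.57° + 11.31°) = -37.88°

20.8 dB, -37.9°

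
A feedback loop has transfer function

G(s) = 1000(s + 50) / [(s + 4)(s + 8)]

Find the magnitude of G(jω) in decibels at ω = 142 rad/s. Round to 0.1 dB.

At s = jω = j142:
zero (s+50): 50 + j142 → |·| = √(50²+142²) = √22664 ≈ 150.55, ∠ = arctan(142/50) ≈ 70.60°
pole (s+4): 4 + j142 → |·| = √(4²+142²) = √20180 ≈ 142.06, ∠ = arctan(142/4) ≈ 88.39°
pole (s+8): 8 + j142 → |·| = √(8²+142²) = √20228 ≈ 142.23, ∠ = arctan(142/8) ≈ 86.78°
|G| = 1000 · 150.55 / 20205 ≈ 7.4511
Gain = 20 log₁₀(7.4511) ≈ 17.44 dB

17.4 dB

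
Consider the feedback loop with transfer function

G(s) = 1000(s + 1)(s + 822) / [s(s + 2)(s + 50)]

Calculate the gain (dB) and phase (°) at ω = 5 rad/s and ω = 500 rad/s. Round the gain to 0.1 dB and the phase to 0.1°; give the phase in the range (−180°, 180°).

At s = jω = j5:
zero (s+1): 1 + j5 → |·| = √(1²+5²) = √26 ≈ 5.099, ∠ = arctan(5/1) ≈ 78.69°
zero (s+822): 822 + j5 → |·| = √(822²+5²) = √675709 ≈ 822.02, ∠ = arctan(5/822) ≈ 0.35°
pole (s+2): 2 + j5 → |·| = √(2²+5²) = √29 ≈ 5.3852, ∠ = arctan(5/2) ≈ 68.20°
pole (s+50): 50 + j5 → |·| = √(50²+5²) = √2525 ≈ 50.249, ∠ = arctan(5/50) ≈ 5.71°
pole at origin: |s| = 5, ∠ = 90.00° (in denominator)
|G| = 1000 · 4191.5 / 1353 ≈ 3097.9
Gain = 20 log₁₀(3097.9) ≈ 69.82 dB
∠G = 79.04° − 163.91° = -84.87°

At s = jω = j500:
zero (s+1): 1 + j500 → |·| = √(1²+500²) = √250001 ≈ 500, ∠ = arctan(500/1) ≈ 89.89°
zero (s+822): 822 + j500 → |·| = √(822²+500²) = √925684 ≈ 962.12, ∠ = arctan(500/822) ≈ 31.31°
pole (s+2): 2 + j500 → |·| = √(2²+500²) = √250004 ≈ 500, ∠ = arctan(500/2) ≈ 89.77°
pole (s+50): 50 + j500 → |·| = √(50²+500²) = √252500 ≈ 502.49, ∠ = arctan(500/50) ≈ 84.29°
pole at origin: |s| = 500, ∠ = 90.00° (in denominator)
|G| = 1000 · 4.8106e+05 / 1.2562e+08 ≈ 3.8295
Gain = 20 log₁₀(3.8295) ≈ 11.66 dB
∠G = 121.20° − 264.06° = -142.86°

ω = 5: 69.8 dB, -84.9°; ω = 500: 11.7 dB, -142.9°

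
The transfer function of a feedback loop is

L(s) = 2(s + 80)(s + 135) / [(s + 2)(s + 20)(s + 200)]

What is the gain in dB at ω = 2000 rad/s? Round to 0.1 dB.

-60.0 dB

At s = jω = j2000:
zero (s+80): 80 + j2000 → |·| = √(80²+2000²) = √4006400 ≈ 2001.6, ∠ = arctan(2000/80) ≈ 87.71°
zero (s+135): 135 + j2000 → |·| = √(135²+2000²) = √4018225 ≈ 2004.6, ∠ = arctan(2000/135) ≈ 86.14°
pole (s+2): 2 + j2000 → |·| = √(2²+2000²) = √4000004 ≈ 2000, ∠ = arctan(2000/2) ≈ 89.94°
pole (s+20): 20 + j2000 → |·| = √(20²+2000²) = √4000400 ≈ 2000.1, ∠ = arctan(2000/20) ≈ 89.43°
pole (s+200): 200 + j2000 → |·| = √(200²+2000²) = √4040000 ≈ 2010, ∠ = arctan(2000/200) ≈ 84.29°
|L| = 2 · 4.0124e+06 / 8.0404e+09 ≈ 0.00099806
Gain = 20 log₁₀(0.00099806) ≈ -60.02 dB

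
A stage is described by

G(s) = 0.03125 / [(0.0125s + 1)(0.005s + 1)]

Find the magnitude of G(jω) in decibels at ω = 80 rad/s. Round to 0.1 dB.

-33.8 dB

At ω = 80 rad/s:
pole (1 + j80·0.0125) = 1 + j1 → |·| ≈ 1.4142, ∠ ≈ 45.00°
pole (1 + j80·0.005) = 1 + j0.4 → |·| ≈ 1.077, ∠ ≈ 21.80°
|G| = 0.03125 · 1 / (1.4142 · 1.077) ≈ 0.020517
Gain = 20 log₁₀(0.020517) ≈ -33.76 dB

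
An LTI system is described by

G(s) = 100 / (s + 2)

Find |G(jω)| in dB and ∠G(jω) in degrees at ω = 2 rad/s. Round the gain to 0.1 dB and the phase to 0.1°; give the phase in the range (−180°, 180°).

31.0 dB, -45.0°

Substitute s = j2:
Numerator: 100 = 100 + j0
Denominator: (j2) + 2 = 2 + j2
|N| = √(100² + 0²) ≈ 100, ∠N ≈ 0.00°
|D| = √(2² + 2²) ≈ 2.8284, ∠D ≈ 45.00°
|G| = 100 / 2.8284 ≈ 35.356
Gain = 20 log₁₀(35.356) ≈ 30.97 dB
∠G = 0.00° − 45.00° = -45.00°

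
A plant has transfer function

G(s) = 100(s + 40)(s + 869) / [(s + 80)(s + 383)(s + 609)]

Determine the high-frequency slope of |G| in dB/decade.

-20 dB/decade

Each pole contributes −20 dB/decade at high frequency; each zero contributes +20 dB/decade.
Net: 2 zero(s) − 3 pole(s) → -20 dB/decade.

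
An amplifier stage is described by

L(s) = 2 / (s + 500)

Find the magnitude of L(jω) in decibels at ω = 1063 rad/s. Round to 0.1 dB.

At s = jω = j1063:
pole (s+500): 500 + j1063 → |·| = √(500²+1063²) = √1379969 ≈ 1174.7, ∠ = arctan(1063/500) ≈ 64.81°
|L| = 2 / 1174.7 ≈ 0.0017026
Gain = 20 log₁₀(0.0017026) ≈ -55.38 dB

-55.4 dB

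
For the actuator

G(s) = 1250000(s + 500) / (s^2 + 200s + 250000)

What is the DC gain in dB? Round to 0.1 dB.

G(0) = 1250000·500 / 250000 = 2500
20 log₁₀(2500) ≈ 67.96 dB

68.0 dB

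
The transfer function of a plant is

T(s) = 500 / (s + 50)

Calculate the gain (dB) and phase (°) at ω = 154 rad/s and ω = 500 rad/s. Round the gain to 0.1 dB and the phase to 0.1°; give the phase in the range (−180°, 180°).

ω = 154: 9.8 dB, -72.0°; ω = 500: -0.0 dB, -84.3°

Substitute s = j154:
Numerator: 500 = 500 + j0
Denominator: (j154) + 50 = 50 + j154
|N| = √(500² + 0²) ≈ 500, ∠N ≈ 0.00°
|D| = √(50² + 154²) ≈ 161.91, ∠D ≈ 72.01°
|T| = 500 / 161.91 ≈ 3.0881
Gain = 20 log₁₀(3.0881) ≈ 9.79 dB
∠T = 0.00° − 72.01° = -72.01°

Substitute s = j500:
Numerator: 500 = 500 + j0
Denominator: (j500) + 50 = 50 + j500
|N| = √(500² + 0²) ≈ 500, ∠N ≈ 0.00°
|D| = √(50² + 500²) ≈ 502.49, ∠D ≈ 84.29°
|T| = 500 / 502.49 ≈ 0.99504
Gain = 20 log₁₀(0.99504) ≈ -0.04 dB
∠T = 0.00° − 84.29° = -84.29°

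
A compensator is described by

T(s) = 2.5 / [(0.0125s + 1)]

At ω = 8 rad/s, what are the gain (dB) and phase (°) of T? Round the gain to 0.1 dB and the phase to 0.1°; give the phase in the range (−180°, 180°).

7.9 dB, -5.7°

At ω = 8 rad/s:
pole (1 + j8·0.0125) = 1 + j0.1 → |·| ≈ 1.005, ∠ ≈ 5.71°
|T| = 2.5 · 1 / (1.005) ≈ 2.4876
Gain = 20 log₁₀(2.4876) ≈ 7.92 dB
∠T = (0°) − (5.71°) = -5.71°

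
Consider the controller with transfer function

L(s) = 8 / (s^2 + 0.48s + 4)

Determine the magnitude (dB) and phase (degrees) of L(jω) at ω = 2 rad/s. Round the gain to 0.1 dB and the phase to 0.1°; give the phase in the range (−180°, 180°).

18.4 dB, -90.0°

At s = jω = j2:
quadratic: (j2)² + 0.48·j2 + 4 = 0 + j0.96 → |·| ≈ 0.96, ∠ ≈ 90.00°
|L| = 8 / 0.96 ≈ 8.3333
Gain = 20 log₁₀(8.3333) ≈ 18.42 dB
∠L = 0.00° − 90.00° = -90.00°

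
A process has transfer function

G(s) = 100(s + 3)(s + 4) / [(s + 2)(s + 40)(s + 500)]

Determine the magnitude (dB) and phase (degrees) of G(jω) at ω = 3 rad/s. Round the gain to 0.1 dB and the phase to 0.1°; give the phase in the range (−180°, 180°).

-30.7 dB, 20.9°

At s = jω = j3:
zero (s+3): 3 + j3 → |·| = √(3²+3²) = √18 ≈ 4.2426, ∠ = arctan(3/3) ≈ 45.00°
zero (s+4): 4 + j3 → |·| = √(4²+3²) = √25 ≈ 5, ∠ = arctan(3/4) ≈ 36.87°
pole (s+2): 2 + j3 → |·| = √(2²+3²) = √13 ≈ 3.6056, ∠ = arctan(3/2) ≈ 56.31°
pole (s+40): 40 + j3 → |·| = √(40²+3²) = √1609 ≈ 40.112, ∠ = arctan(3/40) ≈ 4.29°
pole (s+500): 500 + j3 → |·| = √(500²+3²) = √250009 ≈ 500.01, ∠ = arctan(3/500) ≈ 0.34°
|G| = 100 · 21.213 / 72315 ≈ 0.029334
Gain = 20 log₁₀(0.029334) ≈ -30.65 dB
∠G = 81.87° − 60.94° = 20.93°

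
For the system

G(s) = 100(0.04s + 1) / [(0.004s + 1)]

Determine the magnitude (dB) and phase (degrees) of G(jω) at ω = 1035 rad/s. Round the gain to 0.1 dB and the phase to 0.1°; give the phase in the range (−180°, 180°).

59.8 dB, 12.2°

At ω = 1035 rad/s:
zero (1 + j1035·0.04) = 1 + j41.4 → |·| ≈ 41.412, ∠ ≈ 88.62°
pole (1 + j1035·0.004) = 1 + j4.14 → |·| ≈ 4.2591, ∠ ≈ 76.42°
|G| = 100 · 41.412 / (4.2591) ≈ 972.32
Gain = 20 log₁₀(972.32) ≈ 59.76 dB
∠G = (88.62°) − (76.42°) = 12.20°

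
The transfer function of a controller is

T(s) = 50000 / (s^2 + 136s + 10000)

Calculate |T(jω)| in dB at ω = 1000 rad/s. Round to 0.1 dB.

-26.0 dB

At s = jω = j1000:
quadratic: (j1000)² + 136·j1000 + 10000 = -990000 + j136000 → |·| ≈ 9.993e+05, ∠ ≈ 172.18°
|T| = 50000 / 9.993e+05 ≈ 0.050035
Gain = 20 log₁₀(0.050035) ≈ -26.01 dB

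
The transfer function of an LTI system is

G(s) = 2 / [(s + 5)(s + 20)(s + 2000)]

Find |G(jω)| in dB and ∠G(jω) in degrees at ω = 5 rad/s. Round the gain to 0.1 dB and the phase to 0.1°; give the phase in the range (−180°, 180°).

At s = jω = j5:
pole (s+5): 5 + j5 → |·| = √(5²+5²) = √50 ≈ 7.0711, ∠ = arctan(5/5) ≈ 45.00°
pole (s+20): 20 + j5 → |·| = √(20²+5²) = √425 ≈ 20.616, ∠ = arctan(5/20) ≈ 14.04°
pole (s+2000): 2000 + j5 → |·| = √(2000²+5²) = √4000025 ≈ 2000, ∠ = arctan(5/2000) ≈ 0.14°
|G| = 2 / 2.9156e+05 ≈ 6.8597e-06
Gain = 20 log₁₀(6.8597e-06) ≈ -103.27 dB
∠G = 0.00° − 59.18° = -59.18°

-103.3 dB, -59.2°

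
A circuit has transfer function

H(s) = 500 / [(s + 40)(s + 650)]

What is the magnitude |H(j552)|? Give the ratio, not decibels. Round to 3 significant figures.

At s = jω = j552:
pole (s+40): 40 + j552 → |·| = √(40²+552²) = √306304 ≈ 553.45, ∠ = arctan(552/40) ≈ 85.86°
pole (s+650): 650 + j552 → |·| = √(650²+552²) = √727204 ≈ 852.76, ∠ = arctan(552/650) ≈ 40.34°
|H| = 500 / 4.7196e+05 ≈ 0.0010594

0.00106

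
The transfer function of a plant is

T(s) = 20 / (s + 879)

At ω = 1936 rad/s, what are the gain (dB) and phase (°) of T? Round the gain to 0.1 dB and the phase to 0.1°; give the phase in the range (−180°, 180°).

Substitute s = j1936:
Numerator: 20 = 20 + j0
Denominator: (j1936) + 879 = 879 + j1936
|N| = √(20² + 0²) ≈ 20, ∠N ≈ 0.00°
|D| = √(879² + 1936²) ≈ 2126.2, ∠D ≈ 65.58°
|T| = 20 / 2126.2 ≈ 0.0094065
Gain = 20 log₁₀(0.0094065) ≈ -40.53 dB
∠T = 0.00° − 65.58° = -65.58°

-40.5 dB, -65.6°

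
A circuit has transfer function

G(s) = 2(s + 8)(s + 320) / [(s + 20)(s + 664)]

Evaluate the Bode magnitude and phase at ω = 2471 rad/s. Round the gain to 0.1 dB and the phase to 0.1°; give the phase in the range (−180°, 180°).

At s = jω = j2471:
zero (s+8): 8 + j2471 → |·| = √(8²+2471²) = √6105905 ≈ 2471, ∠ = arctan(2471/8) ≈ 89.81°
zero (s+320): 320 + j2471 → |·| = √(320²+2471²) = √6208241 ≈ 2491.6, ∠ = arctan(2471/320) ≈ 82.62°
pole (s+20): 20 + j2471 → |·| = √(20²+2471²) = √6106241 ≈ 2471.1, ∠ = arctan(2471/20) ≈ 89.54°
pole (s+664): 664 + j2471 → |·| = √(664²+2471²) = √6546737 ≈ 2558.7, ∠ = arctan(2471/664) ≈ 74.96°
|G| = 2 · 6.1567e+06 / 6.3228e+06 ≈ 1.9475
Gain = 20 log₁₀(1.9475) ≈ 5.79 dB
∠G = 172.43° − 164.50° = 7.93°

5.8 dB, 7.9°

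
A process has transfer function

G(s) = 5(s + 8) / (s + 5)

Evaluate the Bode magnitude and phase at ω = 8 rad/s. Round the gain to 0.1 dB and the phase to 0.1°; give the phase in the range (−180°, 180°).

At s = jω = j8:
zero (s+8): 8 + j8 → |·| = √(8²+8²) = √128 ≈ 11.314, ∠ = arctan(8/8) ≈ 45.00°
pole (s+5): 5 + j8 → |·| = √(5²+8²) = √89 ≈ 9.434, ∠ = arctan(8/5) ≈ 57.99°
|G| = 5 · 11.314 / 9.434 ≈ 5.9964
Gain = 20 log₁₀(5.9964) ≈ 15.56 dB
∠G = 45.00° − 57.99° = -12.99°

15.6 dB, -13.0°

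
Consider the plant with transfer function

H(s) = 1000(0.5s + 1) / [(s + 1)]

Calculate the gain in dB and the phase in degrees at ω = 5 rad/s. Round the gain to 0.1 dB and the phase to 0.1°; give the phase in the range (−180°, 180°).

At ω = 5 rad/s:
zero (1 + j5·0.5) = 1 + j2.5 → |·| ≈ 2.6926, ∠ ≈ 68.20°
pole (1 + j5·1) = 1 + j5 → |·| ≈ 5.099, ∠ ≈ 78.69°
|H| = 1000 · 2.6926 / (5.099) ≈ 528.06
Gain = 20 log₁₀(528.06) ≈ 54.45 dB
∠H = (68.20°) − (78.69°) = -10.49°

54.5 dB, -10.5°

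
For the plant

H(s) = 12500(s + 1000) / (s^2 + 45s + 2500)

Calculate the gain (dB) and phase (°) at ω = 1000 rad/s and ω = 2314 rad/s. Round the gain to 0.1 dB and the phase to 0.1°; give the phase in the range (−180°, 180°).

ω = 1000: 25.0 dB, -132.4°; ω = 2314: 15.4 dB, -112.3°

At s = jω = j1000:
zero (s+1000): 1000 + j1000 → |·| = √(1000²+1000²) = √2000000 ≈ 1414.2, ∠ = arctan(1000/1000) ≈ 45.00°
quadratic: (j1000)² + 45·j1000 + 2500 = -997500 + j45000 → |·| ≈ 9.9851e+05, ∠ ≈ 177.42°
|H| = 12500 · 1414.2 / 9.9851e+05 ≈ 17.704
Gain = 20 log₁₀(17.704) ≈ 24.96 dB
∠H = 45.00° − 177.42° = -132.42°

At s = jω = j2314:
zero (s+1000): 1000 + j2314 → |·| = √(1000²+2314²) = √6354596 ≈ 2520.8, ∠ = arctan(2314/1000) ≈ 66.63°
quadratic: (j2314)² + 45·j2314 + 2500 = -5352096 + j104130 → |·| ≈ 5.3531e+06, ∠ ≈ 178.89°
|H| = 12500 · 2520.8 / 5.3531e+06 ≈ 5.8863
Gain = 20 log₁₀(5.8863) ≈ 15.40 dB
∠H = 66.63° − 178.89° = -112.26°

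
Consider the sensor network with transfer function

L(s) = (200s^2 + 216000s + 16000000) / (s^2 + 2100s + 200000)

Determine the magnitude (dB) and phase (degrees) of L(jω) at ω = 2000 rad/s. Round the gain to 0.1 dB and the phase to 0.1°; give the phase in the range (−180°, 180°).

44.0 dB, 19.0°

Substitute s = j2000:
Numerator: 200(j2000)^2 + 216000(j2000) + 16000000 = -784000000 + j432000000
Denominator: (j2000)^2 + 2100(j2000) + 200000 = -3800000 + j4200000
|N| = √(784000000² + 432000000²) ≈ 8.9514e+08, ∠N ≈ 151.14°
|D| = √(3800000² + 4200000²) ≈ 5.6639e+06, ∠D ≈ 132.14°
|L| = 8.9514e+08 / 5.6639e+06 ≈ 158.04
Gain = 20 log₁₀(158.04) ≈ 43.98 dB
∠L = 151.14° − 132.14° = 19.00°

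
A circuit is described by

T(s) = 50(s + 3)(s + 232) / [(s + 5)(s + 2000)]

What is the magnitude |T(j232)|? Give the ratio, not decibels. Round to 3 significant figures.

8.15

At s = jω = j232:
zero (s+3): 3 + j232 → |·| = √(3²+232²) = √53833 ≈ 232.02, ∠ = arctan(232/3) ≈ 89.26°
zero (s+232): 232 + j232 → |·| = √(232²+232²) = √107648 ≈ 328.1, ∠ = arctan(232/232) ≈ 45.00°
pole (s+5): 5 + j232 → |·| = √(5²+232²) = √53849 ≈ 232.05, ∠ = arctan(232/5) ≈ 88.77°
pole (s+2000): 2000 + j232 → |·| = √(2000²+232²) = √4053824 ≈ 2013.4, ∠ = arctan(232/2000) ≈ 6.62°
|T| = 50 · 76126 / 4.6721e+05 ≈ 8.1469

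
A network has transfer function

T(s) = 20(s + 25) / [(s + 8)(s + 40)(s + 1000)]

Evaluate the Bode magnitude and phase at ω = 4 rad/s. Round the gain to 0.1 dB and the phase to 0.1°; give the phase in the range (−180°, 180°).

At s = jω = j4:
zero (s+25): 25 + j4 → |·| = √(25²+4²) = √641 ≈ 25.318, ∠ = arctan(4/25) ≈ 9.09°
pole (s+8): 8 + j4 → |·| = √(8²+4²) = √80 ≈ 8.9443, ∠ = arctan(4/8) ≈ 26.57°
pole (s+40): 40 + j4 → |·| = √(40²+4²) = √1616 ≈ 40.2, ∠ = arctan(4/40) ≈ 5.71°
pole (s+1000): 1000 + j4 → |·| = √(1000²+4²) = √1000016 ≈ 1000, ∠ = arctan(4/1000) ≈ 0.23°
|T| = 20 · 25.318 / 3.5956e+05 ≈ 0.0014083
Gain = 20 log₁₀(0.0014083) ≈ -57.03 dB
∠T = 9.09° − 32.51° = -23.42°

-57.0 dB, -23.4°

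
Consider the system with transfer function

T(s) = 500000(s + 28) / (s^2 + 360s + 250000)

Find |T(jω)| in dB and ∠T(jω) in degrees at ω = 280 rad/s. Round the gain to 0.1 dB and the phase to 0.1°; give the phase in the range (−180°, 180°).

At s = jω = j280:
zero (s+28): 28 + j280 → |·| = √(28²+280²) = √79184 ≈ 281.4, ∠ = arctan(280/28) ≈ 84.29°
quadratic: (j280)² + 360·j280 + 250000 = 171600 + j100800 → |·| ≈ 1.9902e+05, ∠ ≈ 30.43°
|T| = 500000 · 281.4 / 1.9902e+05 ≈ 706.96
Gain = 20 log₁₀(706.96) ≈ 56.99 dB
∠T = 84.29° − 30.43° = 53.86°

57.0 dB, 53.9°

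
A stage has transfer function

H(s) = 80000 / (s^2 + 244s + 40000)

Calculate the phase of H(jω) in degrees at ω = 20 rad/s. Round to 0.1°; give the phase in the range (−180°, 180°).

At s = jω = j20:
quadratic: (j20)² + 244·j20 + 40000 = 39600 + j4880 → |·| ≈ 39900, ∠ ≈ 7.03°
∠H = 0.00° − 7.03° = -7.03°

-7.0°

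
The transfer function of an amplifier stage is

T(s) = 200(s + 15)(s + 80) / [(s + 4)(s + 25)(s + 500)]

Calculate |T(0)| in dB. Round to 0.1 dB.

T(0) = 200·15·80 / (4·25·500) = 4.8
20 log₁₀(4.8) ≈ 13.62 dB

13.6 dB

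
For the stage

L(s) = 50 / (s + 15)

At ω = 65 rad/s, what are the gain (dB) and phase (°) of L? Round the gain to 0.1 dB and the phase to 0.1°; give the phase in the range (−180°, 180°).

At s = jω = j65:
pole (s+15): 15 + j65 → |·| = √(15²+65²) = √4450 ≈ 66.708, ∠ = arctan(65/15) ≈ 77.01°
|L| = 50 / 66.708 ≈ 0.74954
Gain = 20 log₁₀(0.74954) ≈ -2.50 dB
∠L = 0.00° − 77.01° = -77.01°

-2.5 dB, -77.0°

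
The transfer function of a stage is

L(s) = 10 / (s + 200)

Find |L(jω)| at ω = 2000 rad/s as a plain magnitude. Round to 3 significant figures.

Substitute s = j2000:
Numerator: 10 = 10 + j0
Denominator: (j2000) + 200 = 200 + j2000
|N| = √(10² + 0²) ≈ 10, ∠N ≈ 0.00°
|D| = √(200² + 2000²) ≈ 2010, ∠D ≈ 84.29°
|L| = 10 / 2010 ≈ 0.0049751

0.00498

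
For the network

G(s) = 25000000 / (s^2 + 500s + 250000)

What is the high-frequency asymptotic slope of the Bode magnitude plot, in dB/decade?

Each pole contributes −20 dB/decade at high frequency; each zero contributes +20 dB/decade.
Net: 0 zero(s) − 2 pole(s) → -40 dB/decade.

-40 dB/decade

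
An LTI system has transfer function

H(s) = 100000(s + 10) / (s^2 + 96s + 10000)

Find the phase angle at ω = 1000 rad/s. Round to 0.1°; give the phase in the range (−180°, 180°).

At s = jω = j1000:
zero (s+10): 10 + j1000 → |·| = √(10²+1000²) = √1000100 ≈ 1000, ∠ = arctan(1000/10) ≈ 89.43°
quadratic: (j1000)² + 96·j1000 + 10000 = -990000 + j96000 → |·| ≈ 9.9464e+05, ∠ ≈ 174.46°
∠H = 89.43° − 174.46° = -85.03°

-85.0°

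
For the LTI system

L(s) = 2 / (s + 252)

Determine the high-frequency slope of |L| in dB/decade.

Each pole contributes −20 dB/decade at high frequency; each zero contributes +20 dB/decade.
Net: 0 zero(s) − 1 pole(s) → -20 dB/decade.

-20 dB/decade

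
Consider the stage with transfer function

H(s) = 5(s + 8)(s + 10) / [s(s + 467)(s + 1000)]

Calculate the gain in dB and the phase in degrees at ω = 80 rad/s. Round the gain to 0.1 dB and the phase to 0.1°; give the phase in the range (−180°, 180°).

-61.4 dB, 62.9°

At s = jω = j80:
zero (s+8): 8 + j80 → |·| = √(8²+80²) = √6464 ≈ 80.399, ∠ = arctan(80/8) ≈ 84.29°
zero (s+10): 10 + j80 → |·| = √(10²+80²) = √6500 ≈ 80.623, ∠ = arctan(80/10) ≈ 82.87°
pole (s+467): 467 + j80 → |·| = √(467²+80²) = √224489 ≈ 473.8, ∠ = arctan(80/467) ≈ 9.72°
pole (s+1000): 1000 + j80 → |·| = √(1000²+80²) = √1006400 ≈ 1003.2, ∠ = arctan(80/1000) ≈ 4.57°
pole at origin: |s| = 80, ∠ = 90.00° (in denominator)
|H| = 5 · 6482 / 3.8025e+07 ≈ 0.00085233
Gain = 20 log₁₀(0.00085233) ≈ -61.39 dB
∠H = 167.16° − 104.29° = 62.87°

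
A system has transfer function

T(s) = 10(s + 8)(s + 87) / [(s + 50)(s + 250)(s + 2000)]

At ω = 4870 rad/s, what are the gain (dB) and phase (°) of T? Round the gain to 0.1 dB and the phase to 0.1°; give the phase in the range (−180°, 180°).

At s = jω = j4870:
zero (s+8): 8 + j4870 → |·| = √(8²+4870²) = √23716964 ≈ 4870, ∠ = arctan(4870/8) ≈ 89.91°
zero (s+87): 87 + j4870 → |·| = √(87²+4870²) = √23724469 ≈ 4870.8, ∠ = arctan(4870/87) ≈ 88.98°
pole (s+50): 50 + j4870 → |·| = √(50²+4870²) = √23719400 ≈ 4870.3, ∠ = arctan(4870/50) ≈ 89.41°
pole (s+250): 250 + j4870 → |·| = √(250²+4870²) = √23779400 ≈ 4876.4, ∠ = arctan(4870/250) ≈ 87.06°
pole (s+2000): 2000 + j4870 → |·| = √(2000²+4870²) = √27716900 ≈ 5264.7, ∠ = arctan(4870/2000) ≈ 67.67°
|T| = 10 · 2.3721e+07 / 1.2503e+11 ≈ 0.0018972
Gain = 20 log₁₀(0.0018972) ≈ -54.44 dB
∠T = 178.89° − 244.14° = -65.25°

-54.4 dB, -65.3°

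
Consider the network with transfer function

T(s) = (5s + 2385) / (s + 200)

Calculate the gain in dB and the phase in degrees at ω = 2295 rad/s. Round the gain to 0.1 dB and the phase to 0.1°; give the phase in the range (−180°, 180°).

14.1 dB, -6.8°

Substitute s = j2295:
Numerator: 5(j2295) + 2385 = 2385 + j11475
Denominator: (j2295) + 200 = 200 + j2295
|N| = √(2385² + 11475²) ≈ 11720, ∠N ≈ 78.26°
|D| = √(200² + 2295²) ≈ 2303.7, ∠D ≈ 85.02°
|T| = 11720 / 2303.7 ≈ 5.0875
Gain = 20 log₁₀(5.0875) ≈ 14.13 dB
∠T = 78.26° − 85.02° = -6.76°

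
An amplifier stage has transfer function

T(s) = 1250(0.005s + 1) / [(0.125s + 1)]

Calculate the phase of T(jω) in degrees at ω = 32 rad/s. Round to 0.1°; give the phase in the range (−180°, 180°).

At ω = 32 rad/s:
zero (1 + j32·0.005) = 1 + j0.16 → |·| ≈ 1.0127, ∠ ≈ 9.09°
pole (1 + j32·0.125) = 1 + j4 → |·| ≈ 4.1231, ∠ ≈ 75.96°
∠T = (9.09°) − (75.96°) = -66.87°

-66.9°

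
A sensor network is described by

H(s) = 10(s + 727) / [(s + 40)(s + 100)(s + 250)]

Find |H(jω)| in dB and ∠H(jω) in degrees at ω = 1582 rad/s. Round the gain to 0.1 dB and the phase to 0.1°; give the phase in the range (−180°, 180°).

At s = jω = j1582:
zero (s+727): 727 + j1582 → |·| = √(727²+1582²) = √3031253 ≈ 1741, ∠ = arctan(1582/727) ≈ 65.32°
pole (s+40): 40 + j1582 → |·| = √(40²+1582²) = √2504324 ≈ 1582.5, ∠ = arctan(1582/40) ≈ 88.55°
pole (s+100): 100 + j1582 → |·| = √(100²+1582²) = √2512724 ≈ 1585.2, ∠ = arctan(1582/100) ≈ 86.38°
pole (s+250): 250 + j1582 → |·| = √(250²+1582²) = √2565224 ≈ 1601.6, ∠ = arctan(1582/250) ≈ 81.02°
|H| = 10 · 1741 / 4.0177e+09 ≈ 4.3333e-06
Gain = 20 log₁₀(4.3333e-06) ≈ -107.26 dB
∠H = 65.32° − 255.95° = -190.63° ≡ 169.37° (principal value)

-107.3 dB, 169.4°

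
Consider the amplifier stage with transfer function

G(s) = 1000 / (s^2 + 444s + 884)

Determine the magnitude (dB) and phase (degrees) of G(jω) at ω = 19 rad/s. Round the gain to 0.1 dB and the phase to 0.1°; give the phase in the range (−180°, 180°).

Substitute s = j19:
Numerator: 1000 = 1000 + j0
Denominator: (j19)^2 + 444(j19) + 884 = 523 + j8436
|N| = √(1000² + 0²) ≈ 1000, ∠N ≈ 0.00°
|D| = √(523² + 8436²) ≈ 8452.2, ∠D ≈ 86.45°
|G| = 1000 / 8452.2 ≈ 0.11831
Gain = 20 log₁₀(0.11831) ≈ -18.54 dB
∠G = 0.00° − 86.45° = -86.45°

-18.5 dB, -86.5°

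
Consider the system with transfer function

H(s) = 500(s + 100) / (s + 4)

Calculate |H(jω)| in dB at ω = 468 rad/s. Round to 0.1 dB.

At s = jω = j468:
zero (s+100): 100 + j468 → |·| = √(100²+468²) = √229024 ≈ 478.56, ∠ = arctan(468/100) ≈ 77.94°
pole (s+4): 4 + j468 → |·| = √(4²+468²) = √219040 ≈ 468.02, ∠ = arctan(468/4) ≈ 89.51°
|H| = 500 · 478.56 / 468.02 ≈ 511.26
Gain = 20 log₁₀(511.26) ≈ 54.17 dB

54.2 dB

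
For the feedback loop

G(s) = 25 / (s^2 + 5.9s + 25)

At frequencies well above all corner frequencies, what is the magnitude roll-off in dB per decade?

Each pole contributes −20 dB/decade at high frequency; each zero contributes +20 dB/decade.
Net: 0 zero(s) − 2 pole(s) → -40 dB/decade.

-40 dB/decade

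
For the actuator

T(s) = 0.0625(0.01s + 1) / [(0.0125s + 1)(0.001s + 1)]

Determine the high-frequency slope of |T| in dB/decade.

Each pole contributes −20 dB/decade at high frequency; each zero contributes +20 dB/decade.
Net: 1 zero(s) − 2 pole(s) → -20 dB/decade.

-20 dB/decade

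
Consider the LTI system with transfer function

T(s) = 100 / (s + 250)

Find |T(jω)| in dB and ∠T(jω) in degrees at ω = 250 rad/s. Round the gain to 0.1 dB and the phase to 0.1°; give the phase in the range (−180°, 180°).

At s = jω = j250:
pole (s+250): 250 + j250 → |·| = √(250²+250²) = √125000 ≈ 353.55, ∠ = arctan(250/250) ≈ 45.00°
|T| = 100 / 353.55 ≈ 0.28285
Gain = 20 log₁₀(0.28285) ≈ -10.97 dB
∠T = 0.00° − 45.00° = -45.00°

-11.0 dB, -45.0°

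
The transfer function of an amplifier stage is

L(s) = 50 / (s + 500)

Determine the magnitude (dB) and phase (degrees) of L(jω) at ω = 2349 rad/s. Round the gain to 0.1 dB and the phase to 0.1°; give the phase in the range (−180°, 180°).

Substitute s = j2349:
Numerator: 50 = 50 + j0
Denominator: (j2349) + 500 = 500 + j2349
|N| = √(50² + 0²) ≈ 50, ∠N ≈ 0.00°
|D| = √(500² + 2349²) ≈ 2401.6, ∠D ≈ 77.98°
|L| = 50 / 2401.6 ≈ 0.020819
Gain = 20 log₁₀(0.020819) ≈ -33.63 dB
∠L = 0.00° − 77.98° = -77.98°

-33.6 dB, -78.0°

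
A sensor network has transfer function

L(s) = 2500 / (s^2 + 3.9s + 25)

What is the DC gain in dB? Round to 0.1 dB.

40.0 dB

L(0) = 2500 / 25 = 100
20 log₁₀(100) ≈ 40.00 dB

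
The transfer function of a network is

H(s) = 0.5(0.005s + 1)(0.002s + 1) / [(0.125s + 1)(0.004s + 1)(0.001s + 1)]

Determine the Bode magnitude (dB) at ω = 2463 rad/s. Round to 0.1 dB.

-48.3 dB

At ω = 2463 rad/s:
zero (1 + j2463·0.005) = 1 + j12.315 → |·| ≈ 12.356, ∠ ≈ 85.36°
zero (1 + j2463·0.002) = 1 + j4.926 → |·| ≈ 5.0265, ∠ ≈ 78.52°
pole (1 + j2463·0.125) = 1 + j307.875 → |·| ≈ 307.88, ∠ ≈ 89.81°
pole (1 + j2463·0.004) = 1 + j9.852 → |·| ≈ 9.9026, ∠ ≈ 84.20°
pole (1 + j2463·0.001) = 1 + j2.463 → |·| ≈ 2.6583, ∠ ≈ 67.90°
|H| = 0.5 · 12.356 · 5.0265 / (307.88 · 9.9026 · 2.6583) ≈ 0.0038316
Gain = 20 log₁₀(0.0038316) ≈ -48.33 dB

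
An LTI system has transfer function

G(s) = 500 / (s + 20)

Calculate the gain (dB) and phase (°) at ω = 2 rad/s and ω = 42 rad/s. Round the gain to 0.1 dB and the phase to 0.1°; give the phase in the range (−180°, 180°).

ω = 2: 27.9 dB, -5.7°; ω = 42: 20.6 dB, -64.5°

Substitute s = j2:
Numerator: 500 = 500 + j0
Denominator: (j2) + 20 = 20 + j2
|N| = √(500² + 0²) ≈ 500, ∠N ≈ 0.00°
|D| = √(20² + 2²) ≈ 20.1, ∠D ≈ 5.71°
|G| = 500 / 20.1 ≈ 24.876
Gain = 20 log₁₀(24.876) ≈ 27.92 dB
∠G = 0.00° − 5.71° = -5.71°

Substitute s = j42:
Numerator: 500 = 500 + j0
Denominator: (j42) + 20 = 20 + j42
|N| = √(500² + 0²) ≈ 500, ∠N ≈ 0.00°
|D| = √(20² + 42²) ≈ 46.519, ∠D ≈ 64.54°
|G| = 500 / 46.519 ≈ 10.748
Gain = 20 log₁₀(10.748) ≈ 20.63 dB
∠G = 0.00° − 64.54° = -64.54°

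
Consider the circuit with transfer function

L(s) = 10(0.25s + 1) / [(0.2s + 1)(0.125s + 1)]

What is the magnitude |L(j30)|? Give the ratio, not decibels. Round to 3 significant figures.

3.21

At ω = 30 rad/s:
zero (1 + j30·0.25) = 1 + j7.5 → |·| ≈ 7.5664, ∠ ≈ 82.41°
pole (1 + j30·0.2) = 1 + j6 → |·| ≈ 6.0828, ∠ ≈ 80.54°
pole (1 + j30·0.125) = 1 + j3.75 → |·| ≈ 3.881, ∠ ≈ 75.07°
|L| = 10 · 7.5664 / (6.0828 · 3.881) ≈ 3.2051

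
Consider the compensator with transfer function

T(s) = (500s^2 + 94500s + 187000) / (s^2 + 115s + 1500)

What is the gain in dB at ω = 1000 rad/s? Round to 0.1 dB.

54.1 dB

Substitute s = j1000:
Numerator: 500(j1000)^2 + 94500(j1000) + 187000 = -499813000 + j94500000
Denominator: (j1000)^2 + 115(j1000) + 1500 = -998500 + j115000
|N| = √(499813000² + 94500000²) ≈ 5.0867e+08, ∠N ≈ 169.29°
|D| = √(998500² + 115000²) ≈ 1.0051e+06, ∠D ≈ 173.43°
|T| = 5.0867e+08 / 1.0051e+06 ≈ 506.09
Gain = 20 log₁₀(506.09) ≈ 54.08 dB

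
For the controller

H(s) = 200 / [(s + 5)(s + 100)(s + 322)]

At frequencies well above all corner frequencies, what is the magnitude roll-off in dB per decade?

-60 dB/decade

Each pole contributes −20 dB/decade at high frequency; each zero contributes +20 dB/decade.
Net: 0 zero(s) − 3 pole(s) → -60 dB/decade.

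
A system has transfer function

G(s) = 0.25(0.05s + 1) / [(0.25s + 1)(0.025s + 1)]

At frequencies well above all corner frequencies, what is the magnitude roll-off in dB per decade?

-20 dB/decade

Each pole contributes −20 dB/decade at high frequency; each zero contributes +20 dB/decade.
Net: 1 zero(s) − 2 pole(s) → -20 dB/decade.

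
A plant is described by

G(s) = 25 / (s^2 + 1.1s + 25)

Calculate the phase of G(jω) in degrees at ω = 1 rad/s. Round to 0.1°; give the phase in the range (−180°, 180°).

At s = jω = j1:
quadratic: (j1)² + 1.1·j1 + 25 = 24 + j1.1 → |·| ≈ 24.025, ∠ ≈ 2.62°
∠G = 0.00° − 2.62° = -2.62°

-2.6°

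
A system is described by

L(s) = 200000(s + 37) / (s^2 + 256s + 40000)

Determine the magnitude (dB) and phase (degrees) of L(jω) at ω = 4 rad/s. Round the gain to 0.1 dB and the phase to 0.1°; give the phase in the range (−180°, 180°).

45.4 dB, 4.7°

At s = jω = j4:
zero (s+37): 37 + j4 → |·| = √(37²+4²) = √1385 ≈ 37.216, ∠ = arctan(4/37) ≈ 6.17°
quadratic: (j4)² + 256·j4 + 40000 = 39984 + j1024 → |·| ≈ 39997, ∠ ≈ 1.47°
|L| = 200000 · 37.216 / 39997 ≈ 186.09
Gain = 20 log₁₀(186.09) ≈ 45.39 dB
∠L = 6.17° − 1.47° = 4.70°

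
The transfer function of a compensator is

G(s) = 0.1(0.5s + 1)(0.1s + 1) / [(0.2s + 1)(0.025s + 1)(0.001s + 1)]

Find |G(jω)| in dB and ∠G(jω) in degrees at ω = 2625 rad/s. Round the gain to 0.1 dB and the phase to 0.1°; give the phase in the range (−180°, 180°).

-9.0 dB, -68.4°

At ω = 2625 rad/s:
zero (1 + j2625·0.5) = 1 + j1312.5 → |·| ≈ 1312.5, ∠ ≈ 89.96°
zero (1 + j2625·0.1) = 1 + j262.5 → |·| ≈ 262.5, ∠ ≈ 89.78°
pole (1 + j2625·0.2) = 1 + j525 → |·| ≈ 525, ∠ ≈ 89.89°
pole (1 + j2625·0.025) = 1 + j65.625 → |·| ≈ 65.633, ∠ ≈ 89.13°
pole (1 + j2625·0.001) = 1 + j2.625 → |·| ≈ 2.809, ∠ ≈ 69.15°
|G| = 0.1 · 1312.5 · 262.5 / (525 · 65.633 · 2.809) ≈ 0.35596
Gain = 20 log₁₀(0.35596) ≈ -8.97 dB
∠G = (89.96° + 89.78°) − (89.89° + 89.13° + 69.15°) = -68.43°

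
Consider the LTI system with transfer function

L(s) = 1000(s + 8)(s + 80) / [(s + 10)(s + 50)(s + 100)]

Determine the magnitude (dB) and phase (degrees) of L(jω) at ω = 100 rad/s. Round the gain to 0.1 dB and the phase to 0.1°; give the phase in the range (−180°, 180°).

At s = jω = j100:
zero (s+8): 8 + j100 → |·| = √(8²+100²) = √10064 ≈ 100.32, ∠ = arctan(100/8) ≈ 85.43°
zero (s+80): 80 + j100 → |·| = √(80²+100²) = √16400 ≈ 128.06, ∠ = arctan(100/80) ≈ 51.34°
pole (s+10): 10 + j100 → |·| = √(10²+100²) = √10100 ≈ 100.5, ∠ = arctan(100/10) ≈ 84.29°
pole (s+50): 50 + j100 → |·| = √(50²+100²) = √12500 ≈ 111.8, ∠ = arctan(100/50) ≈ 63.43°
pole (s+100): 100 + j100 → |·| = √(100²+100²) = √20000 ≈ 141.42, ∠ = arctan(100/100) ≈ 45.00°
|L| = 1000 · 12847 / 1.589e+06 ≈ 8.085
Gain = 20 log₁₀(8.085) ≈ 18.15 dB
∠L = 136.77° − 192.72° = -55.95°

18.2 dB, -56.0°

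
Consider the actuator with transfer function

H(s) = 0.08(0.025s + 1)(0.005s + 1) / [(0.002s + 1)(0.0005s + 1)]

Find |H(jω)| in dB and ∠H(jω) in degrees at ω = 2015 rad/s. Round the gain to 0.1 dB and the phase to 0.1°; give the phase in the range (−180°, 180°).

16.8 dB, 51.9°

At ω = 2015 rad/s:
zero (1 + j2015·0.025) = 1 + j50.375 → |·| ≈ 50.385, ∠ ≈ 88.86°
zero (1 + j2015·0.005) = 1 + j10.075 → |·| ≈ 10.125, ∠ ≈ 84.33°
pole (1 + j2015·0.002) = 1 + j4.03 → |·| ≈ 4.1522, ∠ ≈ 76.06°
pole (1 + j2015·0.0005) = 1 + j1.0075 → |·| ≈ 1.4195, ∠ ≈ 45.21°
|H| = 0.08 · 50.385 · 10.125 / (4.1522 · 1.4195) ≈ 6.9242
Gain = 20 log₁₀(6.9242) ≈ 16.81 dB
∠H = (88.86° + 84.33°) − (76.06° + 45.21°) = 51.92°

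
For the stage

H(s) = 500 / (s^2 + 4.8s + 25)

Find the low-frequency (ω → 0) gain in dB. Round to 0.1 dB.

H(0) = 500 / 25 = 20
20 log₁₀(20) ≈ 26.02 dB

26.0 dB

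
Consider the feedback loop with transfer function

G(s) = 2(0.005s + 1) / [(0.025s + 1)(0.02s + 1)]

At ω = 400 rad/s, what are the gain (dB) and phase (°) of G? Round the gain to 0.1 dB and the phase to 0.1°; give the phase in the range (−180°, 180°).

At ω = 400 rad/s:
zero (1 + j400·0.005) = 1 + j2 → |·| ≈ 2.2361, ∠ ≈ 63.43°
pole (1 + j400·0.025) = 1 + j10 → |·| ≈ 10.05, ∠ ≈ 84.29°
pole (1 + j400·0.02) = 1 + j8 → |·| ≈ 8.0623, ∠ ≈ 82.87°
|G| = 2 · 2.2361 / (10.05 · 8.0623) ≈ 0.055195
Gain = 20 log₁₀(0.055195) ≈ -25.16 dB
∠G = (63.43°) − (84.29° + 82.87°) = -103.73°

-25.2 dB, -103.7°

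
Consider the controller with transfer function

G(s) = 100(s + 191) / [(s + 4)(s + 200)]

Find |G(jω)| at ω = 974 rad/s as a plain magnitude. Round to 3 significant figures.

0.102

At s = jω = j974:
zero (s+191): 191 + j974 → |·| = √(191²+974²) = √985157 ≈ 992.55, ∠ = arctan(974/191) ≈ 78.91°
pole (s+4): 4 + j974 → |·| = √(4²+974²) = √948692 ≈ 974.01, ∠ = arctan(974/4) ≈ 89.76°
pole (s+200): 200 + j974 → |·| = √(200²+974²) = √988676 ≈ 994.32, ∠ = arctan(974/200) ≈ 78.40°
|G| = 100 · 992.55 / 9.6848e+05 ≈ 0.10249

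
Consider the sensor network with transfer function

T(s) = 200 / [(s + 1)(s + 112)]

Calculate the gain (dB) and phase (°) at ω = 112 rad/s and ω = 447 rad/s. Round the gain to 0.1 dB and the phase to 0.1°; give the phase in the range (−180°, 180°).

ω = 112: -39.0 dB, -134.5°; ω = 447: -60.3 dB, -165.8°

At s = jω = j112:
pole (s+1): 1 + j112 → |·| = √(1²+112²) = √12545 ≈ 112, ∠ = arctan(112/1) ≈ 89.49°
pole (s+112): 112 + j112 → |·| = √(112²+112²) = √25088 ≈ 158.39, ∠ = arctan(112/112) ≈ 45.00°
|T| = 200 / 17740 ≈ 0.011274
Gain = 20 log₁₀(0.011274) ≈ -38.96 dB
∠T = 0.00° − 134.49° = -134.49°

At s = jω = j447:
pole (s+1): 1 + j447 → |·| = √(1²+447²) = √199810 ≈ 447, ∠ = arctan(447/1) ≈ 89.87°
pole (s+112): 112 + j447 → |·| = √(112²+447²) = √212353 ≈ 460.82, ∠ = arctan(447/112) ≈ 75.93°
|T| = 200 / 2.0599e+05 ≈ 0.00097092
Gain = 20 log₁₀(0.00097092) ≈ -60.26 dB
∠T = 0.00° − 165.80° = -165.80°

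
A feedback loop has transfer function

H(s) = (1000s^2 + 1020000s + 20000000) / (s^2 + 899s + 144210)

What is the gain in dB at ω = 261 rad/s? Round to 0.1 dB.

60.8 dB

Substitute s = j261:
Numerator: 1000(j261)^2 + 1020000(j261) + 20000000 = -48121000 + j266220000
Denominator: (j261)^2 + 899(j261) + 144210 = 76089 + j234639
|N| = √(48121000² + 266220000²) ≈ 2.7053e+08, ∠N ≈ 100.25°
|D| = √(76089² + 234639²) ≈ 2.4667e+05, ∠D ≈ 72.03°
|H| = 2.7053e+08 / 2.4667e+05 ≈ 1096.7
Gain = 20 log₁₀(1096.7) ≈ 60.80 dB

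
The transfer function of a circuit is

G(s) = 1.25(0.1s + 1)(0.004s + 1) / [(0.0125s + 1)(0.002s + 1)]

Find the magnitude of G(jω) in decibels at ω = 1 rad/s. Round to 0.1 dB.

2.0 dB

At ω = 1 rad/s:
zero (1 + j1·0.1) = 1 + j0.1 → |·| ≈ 1.005, ∠ ≈ 5.71°
zero (1 + j1·0.004) = 1 + j0.004 → |·| ≈ 1, ∠ ≈ 0.23°
pole (1 + j1·0.0125) = 1 + j0.0125 → |·| ≈ 1.0001, ∠ ≈ 0.72°
pole (1 + j1·0.002) = 1 + j0.002 → |·| ≈ 1, ∠ ≈ 0.11°
|G| = 1.25 · 1.005 · 1 / (1.0001 · 1) ≈ 1.2561
Gain = 20 log₁₀(1.2561) ≈ 1.98 dB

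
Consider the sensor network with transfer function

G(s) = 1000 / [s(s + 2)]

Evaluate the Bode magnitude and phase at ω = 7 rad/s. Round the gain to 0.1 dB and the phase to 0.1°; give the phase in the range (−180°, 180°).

At s = jω = j7:
pole (s+2): 2 + j7 → |·| = √(2²+7²) = √53 ≈ 7.2801, ∠ = arctan(7/2) ≈ 74.05°
pole at origin: |s| = 7, ∠ = 90.00° (in denominator)
|G| = 1000 / 50.961 ≈ 19.623
Gain = 20 log₁₀(19.623) ≈ 25.86 dB
∠G = 0.00° − 164.05° = -164.05°

25.9 dB, -164.1°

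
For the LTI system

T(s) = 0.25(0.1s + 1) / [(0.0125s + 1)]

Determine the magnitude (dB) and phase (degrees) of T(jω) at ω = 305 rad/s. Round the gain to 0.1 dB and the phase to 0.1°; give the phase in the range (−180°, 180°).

5.7 dB, 12.8°

At ω = 305 rad/s:
zero (1 + j305·0.1) = 1 + j30.5 → |·| ≈ 30.516, ∠ ≈ 88.12°
pole (1 + j305·0.0125) = 1 + j3.8125 → |·| ≈ 3.9415, ∠ ≈ 75.30°
|T| = 0.25 · 30.516 / (3.9415) ≈ 1.9356
Gain = 20 log₁₀(1.9356) ≈ 5.74 dB
∠T = (88.12°) − (75.30°) = 12.82°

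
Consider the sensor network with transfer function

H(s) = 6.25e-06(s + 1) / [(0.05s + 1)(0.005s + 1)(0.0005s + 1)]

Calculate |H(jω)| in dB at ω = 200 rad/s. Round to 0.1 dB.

-81.2 dB

At ω = 200 rad/s:
zero (1 + j200·1) = 1 + j200 → |·| ≈ 200, ∠ ≈ 89.71°
pole (1 + j200·0.05) = 1 + j10 → |·| ≈ 10.05, ∠ ≈ 84.29°
pole (1 + j200·0.005) = 1 + j1 → |·| ≈ 1.4142, ∠ ≈ 45.00°
pole (1 + j200·0.0005) = 1 + j0.1 → |·| ≈ 1.005, ∠ ≈ 5.71°
|H| = 6.25e-06 · 200 / (10.05 · 1.4142 · 1.005) ≈ 8.7512e-05
Gain = 20 log₁₀(8.7512e-05) ≈ -81.16 dB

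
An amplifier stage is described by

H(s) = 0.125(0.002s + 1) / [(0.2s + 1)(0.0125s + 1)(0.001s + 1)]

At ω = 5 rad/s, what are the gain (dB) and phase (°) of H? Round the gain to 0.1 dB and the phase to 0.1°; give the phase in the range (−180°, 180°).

At ω = 5 rad/s:
zero (1 + j5·0.002) = 1 + j0.01 → |·| ≈ 1, ∠ ≈ 0.57°
pole (1 + j5·0.2) = 1 + j1 → |·| ≈ 1.4142, ∠ ≈ 45.00°
pole (1 + j5·0.0125) = 1 + j0.0625 → |·| ≈ 1.002, ∠ ≈ 3.58°
pole (1 + j5·0.001) = 1 + j0.005 → |·| ≈ 1, ∠ ≈ 0.29°
|H| = 0.125 · 1 / (1.4142 · 1.002 · 1) ≈ 0.088213
Gain = 20 log₁₀(0.088213) ≈ -21.09 dB
∠H = (0.57°) − (45.00° + 3.58° + 0.29°) = -48.30°

-21.1 dB, -48.3°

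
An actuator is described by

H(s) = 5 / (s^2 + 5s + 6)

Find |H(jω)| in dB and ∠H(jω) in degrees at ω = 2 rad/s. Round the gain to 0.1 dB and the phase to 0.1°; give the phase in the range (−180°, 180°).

-6.2 dB, -78.7°

Substitute s = j2:
Numerator: 5 = 5 + j0
Denominator: (j2)^2 + 5(j2) + 6 = 2 + j10
|N| = √(5² + 0²) ≈ 5, ∠N ≈ 0.00°
|D| = √(2² + 10²) ≈ 10.198, ∠D ≈ 78.69°
|H| = 5 / 10.198 ≈ 0.49029
Gain = 20 log₁₀(0.49029) ≈ -6.19 dB
∠H = 0.00° − 78.69° = -78.69°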